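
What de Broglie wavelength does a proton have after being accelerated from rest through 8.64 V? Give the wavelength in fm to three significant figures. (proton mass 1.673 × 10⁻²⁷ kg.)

KE = eV = 1.602 × 10⁻¹⁹ × 8.640 = 1.384 × 10⁻¹⁸ J.
p = √(2mKE) = √(2 × 1.673 × 10⁻²⁷ × 1.384 × 10⁻¹⁸) = 6.805 × 10⁻²³ kg·m/s.
λ = h/p = 6.626 × 10⁻³⁴ / 6.805 × 10⁻²³ = 9.74 × 10⁻¹² m = 9740 fm.

λ = 9740 fm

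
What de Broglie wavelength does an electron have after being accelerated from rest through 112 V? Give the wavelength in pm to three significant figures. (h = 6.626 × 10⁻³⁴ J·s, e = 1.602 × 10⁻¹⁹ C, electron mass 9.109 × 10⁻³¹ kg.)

KE = eV = 1.602 × 10⁻¹⁹ × 112.0 = 1.794 × 10⁻¹⁷ J.
p = √(2mKE) = √(2 × 9.109 × 10⁻³¹ × 1.794 × 10⁻¹⁷) = 5.717 × 10⁻²⁴ kg·m/s.
λ = h/p = 6.626 × 10⁻³⁴ / 5.717 × 10⁻²⁴ = 1.16 × 10⁻¹⁰ m = 116 pm.

λ = 116 pm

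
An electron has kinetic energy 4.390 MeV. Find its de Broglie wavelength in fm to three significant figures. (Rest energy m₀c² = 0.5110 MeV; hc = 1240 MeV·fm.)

λ = 254 fm

Total energy E = KE + m₀c² = 4.390 + 0.5110 = 4.9010 MeV.
(pc)² = E² − (m₀c²)² = (4.9010)² − (0.5110)² = 23.76 MeV², so pc = 4.874 MeV.
λ = hc/(pc) = 1240 MeV·fm / 4.874 MeV = 254 fm.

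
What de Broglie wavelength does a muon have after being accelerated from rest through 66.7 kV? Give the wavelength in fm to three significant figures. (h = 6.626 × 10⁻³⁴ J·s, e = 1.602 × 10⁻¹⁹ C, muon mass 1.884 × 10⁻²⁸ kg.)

λ = 330 fm

KE = eV = 1.602 × 10⁻¹⁹ × 6.670 × 10⁴ = 1.069 × 10⁻¹⁴ J.
p = √(2mKE) = √(2 × 1.884 × 10⁻²⁸ × 1.069 × 10⁻¹⁴) = 2.007 × 10⁻²¹ kg·m/s.
λ = h/p = 6.626 × 10⁻³⁴ / 2.007 × 10⁻²¹ = 3.30 × 10⁻¹³ m = 330 fm.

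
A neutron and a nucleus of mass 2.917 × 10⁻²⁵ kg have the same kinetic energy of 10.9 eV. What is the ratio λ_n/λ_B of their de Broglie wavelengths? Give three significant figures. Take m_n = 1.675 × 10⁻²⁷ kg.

λ_n/λ_B = 13.2

At fixed KE, p = √(2mKE) so λ = h/p ∝ 1/√m.
λ_n/λ_B = √(m_B/m_n) = √(2.917 × 10⁻²⁵/1.675 × 10⁻²⁷) = √(174.1) = 13.2.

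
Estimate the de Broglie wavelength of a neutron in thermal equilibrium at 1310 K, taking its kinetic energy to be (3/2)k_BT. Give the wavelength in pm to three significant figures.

KE = (3/2)k_BT = 1.5 × 1.381 × 10⁻²³ × 1310 = 2.714 × 10⁻²⁰ J.
p = √(2mKE) = √(2 × 1.675 × 10⁻²⁷ × 2.714 × 10⁻²⁰) = 9.535 × 10⁻²⁴ kg·m/s.
λ = h/p = 6.95 × 10⁻¹¹ m = 69.5 pm.

λ = 69.5 pm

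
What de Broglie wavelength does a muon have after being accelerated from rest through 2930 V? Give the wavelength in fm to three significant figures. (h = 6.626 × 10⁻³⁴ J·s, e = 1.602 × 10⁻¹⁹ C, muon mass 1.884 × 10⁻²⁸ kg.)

λ = 1580 fm

KE = eV = 1.602 × 10⁻¹⁹ × 2930 = 4.694 × 10⁻¹⁶ J.
p = √(2mKE) = √(2 × 1.884 × 10⁻²⁸ × 4.694 × 10⁻¹⁶) = 4.206 × 10⁻²² kg·m/s.
λ = h/p = 6.626 × 10⁻³⁴ / 4.206 × 10⁻²² = 1.58 × 10⁻¹² m = 1580 fm.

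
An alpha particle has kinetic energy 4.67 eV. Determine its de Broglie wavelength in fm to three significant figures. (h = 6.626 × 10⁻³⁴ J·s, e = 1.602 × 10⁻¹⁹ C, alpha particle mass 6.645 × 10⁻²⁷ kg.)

λ = 6650 fm

KE = 4.67 eV = 7.481 × 10⁻¹⁹ J.
p = √(2mKE) = √(2 × 6.645 × 10⁻²⁷ × 7.481 × 10⁻¹⁹) = 9.971 × 10⁻²³ kg·m/s.
λ = h/p = 6.626 × 10⁻³⁴ / 9.971 × 10⁻²³ = 6.65 × 10⁻¹² m = 6650 fm.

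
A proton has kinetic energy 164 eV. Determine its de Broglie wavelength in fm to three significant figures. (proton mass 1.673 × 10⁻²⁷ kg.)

λ = 2230 fm

KE = 164 eV = 2.627 × 10⁻¹⁷ J.
p = √(2mKE) = √(2 × 1.673 × 10⁻²⁷ × 2.627 × 10⁻¹⁷) = 2.965 × 10⁻²² kg·m/s.
λ = h/p = 6.626 × 10⁻³⁴ / 2.965 × 10⁻²² = 2.23 × 10⁻¹² m = 2230 fm.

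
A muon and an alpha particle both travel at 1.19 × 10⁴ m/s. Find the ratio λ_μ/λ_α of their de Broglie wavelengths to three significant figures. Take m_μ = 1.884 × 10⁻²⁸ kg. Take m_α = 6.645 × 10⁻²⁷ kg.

At fixed v, p = mv so λ = h/(mv) ∝ 1/m.
λ_μ/λ_α = m_α/m_μ = 6.645 × 10⁻²⁷/1.884 × 10⁻²⁸ = 35.3.

λ_μ/λ_α = 35.3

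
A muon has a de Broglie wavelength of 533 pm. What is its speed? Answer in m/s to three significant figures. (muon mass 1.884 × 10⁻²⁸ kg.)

v = 6600 m/s

p = h/λ = 6.626 × 10⁻³⁴ / 5.330 × 10⁻¹⁰ = 1.243 × 10⁻²⁴ kg·m/s.
v = p/m = 1.243 × 10⁻²⁴ / 1.884 × 10⁻²⁸ = 6.60 × 10³ m/s = 6600 m/s.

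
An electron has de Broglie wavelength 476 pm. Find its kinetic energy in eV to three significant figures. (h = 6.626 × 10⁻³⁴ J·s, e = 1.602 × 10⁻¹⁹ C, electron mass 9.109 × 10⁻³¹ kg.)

KE = 6.64 eV

p = h/λ = 6.626 × 10⁻³⁴ / 4.760 × 10⁻¹⁰ = 1.392 × 10⁻²⁴ kg·m/s.
KE = p²/(2m) = (1.392 × 10⁻²⁴)² / (2 × 9.109 × 10⁻³¹) = 1.064 × 10⁻¹⁸ J = 6.64 eV.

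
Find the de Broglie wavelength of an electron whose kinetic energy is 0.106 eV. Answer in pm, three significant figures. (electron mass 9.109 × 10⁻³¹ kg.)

KE = 0.106 eV = 1.698 × 10⁻²⁰ J.
p = √(2mKE) = √(2 × 9.109 × 10⁻³¹ × 1.698 × 10⁻²⁰) = 1.759 × 10⁻²⁵ kg·m/s.
λ = h/p = 6.626 × 10⁻³⁴ / 1.759 × 10⁻²⁵ = 3.77 × 10⁻⁹ m = 3770 pm.

λ = 3770 pm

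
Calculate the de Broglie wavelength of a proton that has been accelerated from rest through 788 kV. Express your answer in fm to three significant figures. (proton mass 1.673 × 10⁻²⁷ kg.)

KE = eV = 1.602 × 10⁻¹⁹ × 7.880 × 10⁵ = 1.262 × 10⁻¹³ J.
p = √(2mKE) = √(2 × 1.673 × 10⁻²⁷ × 1.262 × 10⁻¹³) = 2.055 × 10⁻²⁰ kg·m/s.
λ = h/p = 6.626 × 10⁻³⁴ / 2.055 × 10⁻²⁰ = 3.22 × 10⁻¹⁴ m = 32.2 fm.

λ = 32.2 fm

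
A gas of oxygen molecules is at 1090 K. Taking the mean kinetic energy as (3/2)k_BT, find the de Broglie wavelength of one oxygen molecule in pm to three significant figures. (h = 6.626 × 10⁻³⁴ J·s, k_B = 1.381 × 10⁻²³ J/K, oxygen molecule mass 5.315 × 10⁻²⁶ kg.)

KE = (3/2)k_BT = 1.5 × 1.381 × 10⁻²³ × 1090 = 2.258 × 10⁻²⁰ J.
p = √(2mKE) = √(2 × 5.315 × 10⁻²⁶ × 2.258 × 10⁻²⁰) = 4.899 × 10⁻²³ kg·m/s.
λ = h/p = 1.35 × 10⁻¹¹ m = 13.5 pm.

λ = 13.5 pm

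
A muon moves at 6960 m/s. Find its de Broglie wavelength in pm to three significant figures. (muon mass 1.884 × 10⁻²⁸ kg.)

p = mv = 1.884 × 10⁻²⁸ × 6960 = 1.311 × 10⁻²⁴ kg·m/s.
λ = h/p = 6.626 × 10⁻³⁴ / 1.311 × 10⁻²⁴ = 5.05 × 10⁻¹⁰ m = 505 pm.

λ = 505 pm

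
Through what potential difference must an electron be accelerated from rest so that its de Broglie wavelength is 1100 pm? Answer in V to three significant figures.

p = h/λ = 6.626 × 10⁻³⁴ / 1.100 × 10⁻⁹ = 6.024 × 10⁻²⁵ kg·m/s.
KE = p²/(2m) = 1.992 × 10⁻¹⁹ J.
V = KE/e = 1.992 × 10⁻¹⁹ / (1.602 × 10⁻¹⁹) = 1.24 V.

V = 1.24 V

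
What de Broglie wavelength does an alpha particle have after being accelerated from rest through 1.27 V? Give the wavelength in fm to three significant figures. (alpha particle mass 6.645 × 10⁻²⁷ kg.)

KE = 2eV = 2 × 1.602 × 10⁻¹⁹ × 1.270 = 4.069 × 10⁻¹⁹ J.
p = √(2mKE) = √(2 × 6.645 × 10⁻²⁷ × 4.069 × 10⁻¹⁹) = 7.354 × 10⁻²³ kg·m/s.
λ = h/p = 6.626 × 10⁻³⁴ / 7.354 × 10⁻²³ = 9.01 × 10⁻¹² m = 9010 fm.

λ = 9010 fm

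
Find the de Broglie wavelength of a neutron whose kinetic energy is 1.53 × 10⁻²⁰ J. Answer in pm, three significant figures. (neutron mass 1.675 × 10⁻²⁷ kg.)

λ = 92.6 pm

p = √(2mKE) = √(2 × 1.675 × 10⁻²⁷ × 1.530 × 10⁻²⁰) = 7.159 × 10⁻²⁴ kg·m/s.
λ = h/p = 6.626 × 10⁻³⁴ / 7.159 × 10⁻²⁴ = 9.26 × 10⁻¹¹ m = 92.6 pm.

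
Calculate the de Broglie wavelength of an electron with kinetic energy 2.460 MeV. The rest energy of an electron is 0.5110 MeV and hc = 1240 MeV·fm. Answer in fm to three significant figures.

λ = 424 fm

Total energy E = KE + m₀c² = 2.460 + 0.5110 = 2.9710 MeV.
(pc)² = E² − (m₀c²)² = (2.9710)² − (0.5110)² = 8.566 MeV², so pc = 2.927 MeV.
λ = hc/(pc) = 1240 MeV·fm / 2.927 MeV = 424 fm.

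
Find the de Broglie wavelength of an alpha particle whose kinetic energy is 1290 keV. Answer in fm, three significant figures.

KE = 1290 keV = 2.067 × 10⁻¹³ J.
p = √(2mKE) = √(2 × 6.645 × 10⁻²⁷ × 2.067 × 10⁻¹³) = 5.241 × 10⁻²⁰ kg·m/s.
λ = h/p = 6.626 × 10⁻³⁴ / 5.241 × 10⁻²⁰ = 1.26 × 10⁻¹⁴ m = 12.6 fm.

λ = 12.6 fm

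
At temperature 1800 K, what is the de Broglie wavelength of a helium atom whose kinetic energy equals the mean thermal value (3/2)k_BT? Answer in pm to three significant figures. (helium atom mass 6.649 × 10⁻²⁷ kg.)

KE = (3/2)k_BT = 1.5 × 1.381 × 10⁻²³ × 1800 = 3.729 × 10⁻²⁰ J.
p = √(2mKE) = √(2 × 6.649 × 10⁻²⁷ × 3.729 × 10⁻²⁰) = 2.227 × 10⁻²³ kg·m/s.
λ = h/p = 2.98 × 10⁻¹¹ m = 29.8 pm.

λ = 29.8 pm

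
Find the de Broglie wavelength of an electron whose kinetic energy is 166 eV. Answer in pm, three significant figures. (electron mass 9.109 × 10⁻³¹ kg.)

KE = 166 eV = 2.659 × 10⁻¹⁷ J.
p = √(2mKE) = √(2 × 9.109 × 10⁻³¹ × 2.659 × 10⁻¹⁷) = 6.960 × 10⁻²⁴ kg·m/s.
λ = h/p = 6.626 × 10⁻³⁴ / 6.960 × 10⁻²⁴ = 9.52 × 10⁻¹¹ m = 95.2 pm.

λ = 95.2 pm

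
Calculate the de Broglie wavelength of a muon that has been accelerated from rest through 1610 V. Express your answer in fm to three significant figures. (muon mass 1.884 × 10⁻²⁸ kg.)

KE = eV = 1.602 × 10⁻¹⁹ × 1610 = 2.579 × 10⁻¹⁶ J.
p = √(2mKE) = √(2 × 1.884 × 10⁻²⁸ × 2.579 × 10⁻¹⁶) = 3.117 × 10⁻²² kg·m/s.
λ = h/p = 6.626 × 10⁻³⁴ / 3.117 × 10⁻²² = 2.13 × 10⁻¹² m = 2130 fm.

λ = 2130 fm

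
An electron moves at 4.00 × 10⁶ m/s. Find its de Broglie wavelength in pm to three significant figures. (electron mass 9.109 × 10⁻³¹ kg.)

λ = 182 pm

p = mv = 9.109 × 10⁻³¹ × 4.00 × 10⁶ = 3.644 × 10⁻²⁴ kg·m/s.
λ = h/p = 6.626 × 10⁻³⁴ / 3.644 × 10⁻²⁴ = 1.82 × 10⁻¹⁰ m = 182 pm.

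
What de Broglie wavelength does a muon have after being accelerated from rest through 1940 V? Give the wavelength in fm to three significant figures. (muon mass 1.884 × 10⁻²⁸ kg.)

KE = eV = 1.602 × 10⁻¹⁹ × 1940 = 3.108 × 10⁻¹⁶ J.
p = √(2mKE) = √(2 × 1.884 × 10⁻²⁸ × 3.108 × 10⁻¹⁶) = 3.422 × 10⁻²² kg·m/s.
λ = h/p = 6.626 × 10⁻³⁴ / 3.422 × 10⁻²² = 1.94 × 10⁻¹² m = 1940 fm.

λ = 1940 fm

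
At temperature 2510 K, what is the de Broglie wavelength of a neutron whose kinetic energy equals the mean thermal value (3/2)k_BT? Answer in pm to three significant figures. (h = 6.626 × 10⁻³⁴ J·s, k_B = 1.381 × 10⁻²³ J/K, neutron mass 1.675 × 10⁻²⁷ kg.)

KE = (3/2)k_BT = 1.5 × 1.381 × 10⁻²³ × 2510 = 5.199 × 10⁻²⁰ J.
p = √(2mKE) = √(2 × 1.675 × 10⁻²⁷ × 5.199 × 10⁻²⁰) = 1.320 × 10⁻²³ kg·m/s.
λ = h/p = 5.02 × 10⁻¹¹ m = 50.2 pm.

λ = 50.2 pm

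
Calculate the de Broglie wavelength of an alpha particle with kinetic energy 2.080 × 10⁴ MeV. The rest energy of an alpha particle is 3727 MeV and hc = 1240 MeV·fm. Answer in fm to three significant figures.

λ = 0.0512 fm

Total energy E = KE + m₀c² = 2.080 × 10⁴ + 3727 = 24527 MeV.
(pc)² = E² − (m₀c²)² = (24527)² − (3727)² = 5.877 × 10⁸ MeV², so pc = 2.424 × 10⁴ MeV.
λ = hc/(pc) = 1240 MeV·fm / 2.424 × 10⁴ MeV = 0.0512 fm.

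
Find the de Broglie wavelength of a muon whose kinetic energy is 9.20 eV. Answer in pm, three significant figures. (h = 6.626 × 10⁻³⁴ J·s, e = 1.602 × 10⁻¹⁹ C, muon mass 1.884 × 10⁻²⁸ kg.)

λ = 28.1 pm

KE = 9.20 eV = 1.474 × 10⁻¹⁸ J.
p = √(2mKE) = √(2 × 1.884 × 10⁻²⁸ × 1.474 × 10⁻¹⁸) = 2.357 × 10⁻²³ kg·m/s.
λ = h/p = 6.626 × 10⁻³⁴ / 2.357 × 10⁻²³ = 2.81 × 10⁻¹¹ m = 28.1 pm.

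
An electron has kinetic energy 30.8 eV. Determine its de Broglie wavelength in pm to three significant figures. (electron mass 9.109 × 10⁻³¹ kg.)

KE = 30.8 eV = 4.934 × 10⁻¹⁸ J.
p = √(2mKE) = √(2 × 9.109 × 10⁻³¹ × 4.934 × 10⁻¹⁸) = 2.998 × 10⁻²⁴ kg·m/s.
λ = h/p = 6.626 × 10⁻³⁴ / 2.998 × 10⁻²⁴ = 2.21 × 10⁻¹⁰ m = 221 pm.

λ = 221 pm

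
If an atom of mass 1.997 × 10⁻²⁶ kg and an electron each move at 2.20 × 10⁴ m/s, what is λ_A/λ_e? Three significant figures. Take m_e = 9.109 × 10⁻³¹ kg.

λ_A/λ_e = 4.56 × 10⁻⁵

At fixed v, p = mv so λ = h/(mv) ∝ 1/m.
λ_A/λ_e = m_e/m_A = 9.109 × 10⁻³¹/1.997 × 10⁻²⁶ = 4.56 × 10⁻⁵.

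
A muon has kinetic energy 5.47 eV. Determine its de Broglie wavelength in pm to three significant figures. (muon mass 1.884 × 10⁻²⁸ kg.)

KE = 5.47 eV = 8.763 × 10⁻¹⁹ J.
p = √(2mKE) = √(2 × 1.884 × 10⁻²⁸ × 8.763 × 10⁻¹⁹) = 1.817 × 10⁻²³ kg·m/s.
λ = h/p = 6.626 × 10⁻³⁴ / 1.817 × 10⁻²³ = 3.65 × 10⁻¹¹ m = 36.5 pm.

λ = 36.5 pm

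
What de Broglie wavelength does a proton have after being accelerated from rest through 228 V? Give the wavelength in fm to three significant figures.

λ = 1900 fm

KE = eV = 1.602 × 10⁻¹⁹ × 228.0 = 3.653 × 10⁻¹⁷ J.
p = √(2mKE) = √(2 × 1.673 × 10⁻²⁷ × 3.653 × 10⁻¹⁷) = 3.496 × 10⁻²² kg·m/s.
λ = h/p = 6.626 × 10⁻³⁴ / 3.496 × 10⁻²² = 1.90 × 10⁻¹² m = 1900 fm.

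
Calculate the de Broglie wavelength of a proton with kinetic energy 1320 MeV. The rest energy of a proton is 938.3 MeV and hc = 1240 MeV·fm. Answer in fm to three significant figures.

λ = 0.604 fm

Total energy E = KE + m₀c² = 1320 + 938.3 = 2258.3 MeV.
(pc)² = E² − (m₀c²)² = (2258.3)² − (938.3)² = 4.220 × 10⁶ MeV², so pc = 2054 MeV.
λ = hc/(pc) = 1240 MeV·fm / 2054 MeV = 0.604 fm.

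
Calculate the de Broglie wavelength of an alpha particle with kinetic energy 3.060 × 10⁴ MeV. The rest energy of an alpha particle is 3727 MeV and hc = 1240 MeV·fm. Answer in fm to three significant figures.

Total energy E = KE + m₀c² = 3.060 × 10⁴ + 3727 = 34327 MeV.
(pc)² = E² − (m₀c²)² = (34327)² − (3727)² = 1.164 × 10⁹ MeV², so pc = 3.412 × 10⁴ MeV.
λ = hc/(pc) = 1240 MeV·fm / 3.412 × 10⁴ MeV = 0.0363 fm.

λ = 0.0363 fm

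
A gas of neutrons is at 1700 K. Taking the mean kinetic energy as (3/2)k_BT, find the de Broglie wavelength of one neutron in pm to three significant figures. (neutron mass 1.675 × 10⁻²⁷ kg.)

λ = 61.0 pm

KE = (3/2)k_BT = 1.5 × 1.381 × 10⁻²³ × 1700 = 3.522 × 10⁻²⁰ J.
p = √(2mKE) = √(2 × 1.675 × 10⁻²⁷ × 3.522 × 10⁻²⁰) = 1.086 × 10⁻²³ kg·m/s.
λ = h/p = 6.10 × 10⁻¹¹ m = 61.0 pm.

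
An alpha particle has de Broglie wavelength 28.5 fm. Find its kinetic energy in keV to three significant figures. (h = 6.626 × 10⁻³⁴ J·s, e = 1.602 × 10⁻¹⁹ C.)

KE = 254 keV

p = h/λ = 6.626 × 10⁻³⁴ / 2.850 × 10⁻¹⁴ = 2.325 × 10⁻²⁰ kg·m/s.
KE = p²/(2m) = (2.325 × 10⁻²⁰)² / (2 × 6.645 × 10⁻²⁷) = 4.067 × 10⁻¹⁴ J = 254 keV.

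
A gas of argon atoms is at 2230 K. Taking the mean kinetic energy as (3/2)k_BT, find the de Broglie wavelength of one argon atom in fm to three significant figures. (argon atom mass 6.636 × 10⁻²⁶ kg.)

KE = (3/2)k_BT = 1.5 × 1.381 × 10⁻²³ × 2230 = 4.619 × 10⁻²⁰ J.
p = √(2mKE) = √(2 × 6.636 × 10⁻²⁶ × 4.619 × 10⁻²⁰) = 7.830 × 10⁻²³ kg·m/s.
λ = h/p = 8.46 × 10⁻¹² m = 8460 fm.

λ = 8460 fm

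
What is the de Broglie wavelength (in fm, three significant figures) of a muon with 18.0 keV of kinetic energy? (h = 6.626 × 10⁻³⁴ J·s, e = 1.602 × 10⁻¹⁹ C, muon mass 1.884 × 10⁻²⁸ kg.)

λ = 636 fm

KE = 18.0 keV = 2.884 × 10⁻¹⁵ J.
p = √(2mKE) = √(2 × 1.884 × 10⁻²⁸ × 2.884 × 10⁻¹⁵) = 1.042 × 10⁻²¹ kg·m/s.
λ = h/p = 6.626 × 10⁻³⁴ / 1.042 × 10⁻²¹ = 6.36 × 10⁻¹³ m = 636 fm.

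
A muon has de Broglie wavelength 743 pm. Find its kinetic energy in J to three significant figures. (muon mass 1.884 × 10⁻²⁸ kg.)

KE = 2.11 × 10⁻²¹ J

p = h/λ = 6.626 × 10⁻³⁴ / 7.430 × 10⁻¹⁰ = 8.918 × 10⁻²⁵ kg·m/s.
KE = p²/(2m) = (8.918 × 10⁻²⁵)² / (2 × 1.884 × 10⁻²⁸) = 2.111 × 10⁻²¹ J = 2.11 × 10⁻²¹ J.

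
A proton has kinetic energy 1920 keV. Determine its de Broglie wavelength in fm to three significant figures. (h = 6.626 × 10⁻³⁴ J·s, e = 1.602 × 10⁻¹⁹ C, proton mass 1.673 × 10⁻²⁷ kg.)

λ = 20.7 fm

KE = 1920 keV = 3.076 × 10⁻¹³ J.
p = √(2mKE) = √(2 × 1.673 × 10⁻²⁷ × 3.076 × 10⁻¹³) = 3.208 × 10⁻²⁰ kg·m/s.
λ = h/p = 6.626 × 10⁻³⁴ / 3.208 × 10⁻²⁰ = 2.07 × 10⁻¹⁴ m = 20.7 fm.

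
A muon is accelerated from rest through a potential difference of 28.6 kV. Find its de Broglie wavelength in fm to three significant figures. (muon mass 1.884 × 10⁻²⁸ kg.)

KE = eV = 1.602 × 10⁻¹⁹ × 2.860 × 10⁴ = 4.582 × 10⁻¹⁵ J.
p = √(2mKE) = √(2 × 1.884 × 10⁻²⁸ × 4.582 × 10⁻¹⁵) = 1.314 × 10⁻²¹ kg·m/s.
λ = h/p = 6.626 × 10⁻³⁴ / 1.314 × 10⁻²¹ = 5.04 × 10⁻¹³ m = 504 fm.

λ = 504 fm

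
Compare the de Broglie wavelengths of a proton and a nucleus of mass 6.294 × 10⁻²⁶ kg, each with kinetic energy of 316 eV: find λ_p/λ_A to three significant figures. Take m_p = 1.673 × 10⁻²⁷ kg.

At fixed KE, p = √(2mKE) so λ = h/p ∝ 1/√m.
λ_p/λ_A = √(m_A/m_p) = √(6.294 × 10⁻²⁶/1.673 × 10⁻²⁷) = √(37.62) = 6.13.

λ_p/λ_A = 6.13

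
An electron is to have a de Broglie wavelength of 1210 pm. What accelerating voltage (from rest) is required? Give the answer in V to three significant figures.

p = h/λ = 6.626 × 10⁻³⁴ / 1.210 × 10⁻⁹ = 5.476 × 10⁻²⁵ kg·m/s.
KE = p²/(2m) = 1.646 × 10⁻¹⁹ J.
V = KE/e = 1.646 × 10⁻¹⁹ / (1.602 × 10⁻¹⁹) = 1.03 V.

V = 1.03 V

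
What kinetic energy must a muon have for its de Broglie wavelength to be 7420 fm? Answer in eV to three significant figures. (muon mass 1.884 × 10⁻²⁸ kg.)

KE = 132 eV

p = h/λ = 6.626 × 10⁻³⁴ / 7.420 × 10⁻¹² = 8.930 × 10⁻²³ kg·m/s.
KE = p²/(2m) = (8.930 × 10⁻²³)² / (2 × 1.884 × 10⁻²⁸) = 2.116 × 10⁻¹⁷ J = 132 eV.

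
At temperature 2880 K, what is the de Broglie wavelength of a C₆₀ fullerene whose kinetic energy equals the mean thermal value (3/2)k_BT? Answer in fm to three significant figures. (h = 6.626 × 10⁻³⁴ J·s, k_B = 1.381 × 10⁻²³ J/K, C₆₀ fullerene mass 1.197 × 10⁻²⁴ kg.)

λ = 1750 fm

KE = (3/2)k_BT = 1.5 × 1.381 × 10⁻²³ × 2880 = 5.966 × 10⁻²⁰ J.
p = √(2mKE) = √(2 × 1.197 × 10⁻²⁴ × 5.966 × 10⁻²⁰) = 3.779 × 10⁻²² kg·m/s.
λ = h/p = 1.75 × 10⁻¹² m = 1750 fm.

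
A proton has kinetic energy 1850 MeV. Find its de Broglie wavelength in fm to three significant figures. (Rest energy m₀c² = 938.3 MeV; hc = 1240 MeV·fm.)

Total energy E = KE + m₀c² = 1850 + 938.3 = 2788.3 MeV.
(pc)² = E² − (m₀c²)² = (2788.3)² − (938.3)² = 6.894 × 10⁶ MeV², so pc = 2626 MeV.
λ = hc/(pc) = 1240 MeV·fm / 2626 MeV = 0.472 fm.

λ = 0.472 fm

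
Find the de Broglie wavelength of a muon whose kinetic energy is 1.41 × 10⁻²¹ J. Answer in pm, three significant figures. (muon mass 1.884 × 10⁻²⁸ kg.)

λ = 909 pm

p = √(2mKE) = √(2 × 1.884 × 10⁻²⁸ × 1.410 × 10⁻²¹) = 7.289 × 10⁻²⁵ kg·m/s.
λ = h/p = 6.626 × 10⁻³⁴ / 7.289 × 10⁻²⁵ = 9.09 × 10⁻¹⁰ m = 909 pm.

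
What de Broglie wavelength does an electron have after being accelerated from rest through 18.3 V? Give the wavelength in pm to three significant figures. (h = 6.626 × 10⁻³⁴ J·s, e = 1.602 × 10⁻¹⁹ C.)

λ = 287 pm

KE = eV = 1.602 × 10⁻¹⁹ × 18.30 = 2.932 × 10⁻¹⁸ J.
p = √(2mKE) = √(2 × 9.109 × 10⁻³¹ × 2.932 × 10⁻¹⁸) = 2.311 × 10⁻²⁴ kg·m/s.
λ = h/p = 6.626 × 10⁻³⁴ / 2.311 × 10⁻²⁴ = 2.87 × 10⁻¹⁰ m = 287 pm.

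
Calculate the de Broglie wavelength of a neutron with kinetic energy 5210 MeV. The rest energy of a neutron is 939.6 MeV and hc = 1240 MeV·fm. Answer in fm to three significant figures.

λ = 0.204 fm

Total energy E = KE + m₀c² = 5210 + 939.6 = 6149.6 MeV.
(pc)² = E² − (m₀c²)² = (6149.6)² − (939.6)² = 3.693 × 10⁷ MeV², so pc = 6077 MeV.
λ = hc/(pc) = 1240 MeV·fm / 6077 MeV = 0.204 fm.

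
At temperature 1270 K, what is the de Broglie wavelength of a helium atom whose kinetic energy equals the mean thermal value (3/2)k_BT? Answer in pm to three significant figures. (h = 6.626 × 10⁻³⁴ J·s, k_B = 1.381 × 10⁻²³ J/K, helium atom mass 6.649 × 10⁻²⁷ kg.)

KE = (3/2)k_BT = 1.5 × 1.381 × 10⁻²³ × 1270 = 2.631 × 10⁻²⁰ J.
p = √(2mKE) = √(2 × 6.649 × 10⁻²⁷ × 2.631 × 10⁻²⁰) = 1.870 × 10⁻²³ kg·m/s.
λ = h/p = 3.54 × 10⁻¹¹ m = 35.4 pm.

λ = 35.4 pm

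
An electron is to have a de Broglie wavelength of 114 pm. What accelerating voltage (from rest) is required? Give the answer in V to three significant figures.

V = 116 V

p = h/λ = 6.626 × 10⁻³⁴ / 1.140 × 10⁻¹⁰ = 5.812 × 10⁻²⁴ kg·m/s.
KE = p²/(2m) = 1.854 × 10⁻¹⁷ J.
V = KE/e = 1.854 × 10⁻¹⁷ / (1.602 × 10⁻¹⁹) = 116 V.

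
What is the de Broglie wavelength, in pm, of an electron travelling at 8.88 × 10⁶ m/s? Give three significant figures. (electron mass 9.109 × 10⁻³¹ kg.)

λ = 81.9 pm

p = mv = 9.109 × 10⁻³¹ × 8.88 × 10⁶ = 8.089 × 10⁻²⁴ kg·m/s.
λ = h/p = 6.626 × 10⁻³⁴ / 8.089 × 10⁻²⁴ = 8.19 × 10⁻¹¹ m = 81.9 pm.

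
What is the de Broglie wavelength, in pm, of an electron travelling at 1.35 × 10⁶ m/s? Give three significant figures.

λ = 539 pm

p = mv = 9.109 × 10⁻³¹ × 1.35 × 10⁶ = 1.230 × 10⁻²⁴ kg·m/s.
λ = h/p = 6.626 × 10⁻³⁴ / 1.230 × 10⁻²⁴ = 5.39 × 10⁻¹⁰ m = 539 pm.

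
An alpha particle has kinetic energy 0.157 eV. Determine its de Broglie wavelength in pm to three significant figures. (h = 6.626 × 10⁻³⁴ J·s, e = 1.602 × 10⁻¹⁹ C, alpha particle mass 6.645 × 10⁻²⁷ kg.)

λ = 36.2 pm

KE = 0.157 eV = 2.515 × 10⁻²⁰ J.
p = √(2mKE) = √(2 × 6.645 × 10⁻²⁷ × 2.515 × 10⁻²⁰) = 1.828 × 10⁻²³ kg·m/s.
λ = h/p = 6.626 × 10⁻³⁴ / 1.828 × 10⁻²³ = 3.62 × 10⁻¹¹ m = 36.2 pm.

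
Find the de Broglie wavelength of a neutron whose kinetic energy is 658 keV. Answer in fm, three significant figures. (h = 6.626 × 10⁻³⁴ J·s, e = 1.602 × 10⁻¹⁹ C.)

λ = 35.3 fm

KE = 658 keV = 1.054 × 10⁻¹³ J.
p = √(2mKE) = √(2 × 1.675 × 10⁻²⁷ × 1.054 × 10⁻¹³) = 1.879 × 10⁻²⁰ kg·m/s.
λ = h/p = 6.626 × 10⁻³⁴ / 1.879 × 10⁻²⁰ = 3.53 × 10⁻¹⁴ m = 35.3 fm.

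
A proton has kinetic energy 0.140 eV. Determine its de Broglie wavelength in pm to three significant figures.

KE = 0.140 eV = 2.243 × 10⁻²⁰ J.
p = √(2mKE) = √(2 × 1.673 × 10⁻²⁷ × 2.243 × 10⁻²⁰) = 8.663 × 10⁻²⁴ kg·m/s.
λ = h/p = 6.626 × 10⁻³⁴ / 8.663 × 10⁻²⁴ = 7.65 × 10⁻¹¹ m = 76.5 pm.

λ = 76.5 pm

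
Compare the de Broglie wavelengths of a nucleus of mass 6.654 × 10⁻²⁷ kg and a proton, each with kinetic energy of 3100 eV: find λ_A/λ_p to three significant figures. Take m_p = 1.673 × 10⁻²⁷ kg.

λ_A/λ_p = 0.501

At fixed KE, p = √(2mKE) so λ = h/p ∝ 1/√m.
λ_A/λ_p = √(m_p/m_A) = √(1.673 × 10⁻²⁷/6.654 × 10⁻²⁷) = √(0.2514) = 0.501.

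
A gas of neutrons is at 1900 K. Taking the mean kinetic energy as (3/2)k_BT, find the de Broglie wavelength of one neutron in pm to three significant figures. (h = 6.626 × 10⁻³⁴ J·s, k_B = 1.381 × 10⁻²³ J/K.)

KE = (3/2)k_BT = 1.5 × 1.381 × 10⁻²³ × 1900 = 3.936 × 10⁻²⁰ J.
p = √(2mKE) = √(2 × 1.675 × 10⁻²⁷ × 3.936 × 10⁻²⁰) = 1.148 × 10⁻²³ kg·m/s.
λ = h/p = 5.77 × 10⁻¹¹ m = 57.7 pm.

λ = 57.7 pm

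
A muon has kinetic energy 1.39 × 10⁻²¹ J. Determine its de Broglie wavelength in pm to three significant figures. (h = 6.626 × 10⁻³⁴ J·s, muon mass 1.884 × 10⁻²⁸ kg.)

p = √(2mKE) = √(2 × 1.884 × 10⁻²⁸ × 1.390 × 10⁻²¹) = 7.237 × 10⁻²⁵ kg·m/s.
λ = h/p = 6.626 × 10⁻³⁴ / 7.237 × 10⁻²⁵ = 9.16 × 10⁻¹⁰ m = 916 pm.

λ = 916 pm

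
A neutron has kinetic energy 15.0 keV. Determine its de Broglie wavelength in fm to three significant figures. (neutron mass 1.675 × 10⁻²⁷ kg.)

KE = 15.0 keV = 2.403 × 10⁻¹⁵ J.
p = √(2mKE) = √(2 × 1.675 × 10⁻²⁷ × 2.403 × 10⁻¹⁵) = 2.837 × 10⁻²¹ kg·m/s.
λ = h/p = 6.626 × 10⁻³⁴ / 2.837 × 10⁻²¹ = 2.34 × 10⁻¹³ m = 234 fm.

λ = 234 fm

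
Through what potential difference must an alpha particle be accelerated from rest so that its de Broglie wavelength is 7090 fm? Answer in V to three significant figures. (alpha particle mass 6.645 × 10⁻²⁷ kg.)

p = h/λ = 6.626 × 10⁻³⁴ / 7.090 × 10⁻¹² = 9.346 × 10⁻²³ kg·m/s.
KE = p²/(2m) = 6.572 × 10⁻¹⁹ J.
V = KE/2e = 6.572 × 10⁻¹⁹ / (2 × 1.602 × 10⁻¹⁹) = 2.05 V.

V = 2.05 V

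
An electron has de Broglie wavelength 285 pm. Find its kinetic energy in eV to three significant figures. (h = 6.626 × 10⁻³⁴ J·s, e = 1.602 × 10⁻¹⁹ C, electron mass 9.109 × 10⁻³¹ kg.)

p = h/λ = 6.626 × 10⁻³⁴ / 2.850 × 10⁻¹⁰ = 2.325 × 10⁻²⁴ kg·m/s.
KE = p²/(2m) = (2.325 × 10⁻²⁴)² / (2 × 9.109 × 10⁻³¹) = 2.967 × 10⁻¹⁸ J = 18.5 eV.

KE = 18.5 eV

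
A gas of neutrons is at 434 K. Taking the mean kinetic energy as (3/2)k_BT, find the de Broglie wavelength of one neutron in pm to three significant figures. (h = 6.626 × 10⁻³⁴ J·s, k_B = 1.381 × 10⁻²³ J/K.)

KE = (3/2)k_BT = 1.5 × 1.381 × 10⁻²³ × 434 = 8.990 × 10⁻²¹ J.
p = √(2mKE) = √(2 × 1.675 × 10⁻²⁷ × 8.990 × 10⁻²¹) = 5.488 × 10⁻²⁴ kg·m/s.
λ = h/p = 1.21 × 10⁻¹⁰ m = 121 pm.

λ = 121 pm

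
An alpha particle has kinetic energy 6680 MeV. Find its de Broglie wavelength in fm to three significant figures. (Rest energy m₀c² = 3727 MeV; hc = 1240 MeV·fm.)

λ = 0.128 fm

Total energy E = KE + m₀c² = 6680 + 3727 = 10407 MeV.
(pc)² = E² − (m₀c²)² = (10407)² − (3727)² = 9.442 × 10⁷ MeV², so pc = 9717 MeV.
λ = hc/(pc) = 1240 MeV·fm / 9717 MeV = 0.128 fm.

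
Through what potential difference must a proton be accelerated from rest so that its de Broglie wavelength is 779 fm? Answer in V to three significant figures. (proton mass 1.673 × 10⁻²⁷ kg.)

p = h/λ = 6.626 × 10⁻³⁴ / 7.790 × 10⁻¹³ = 8.506 × 10⁻²² kg·m/s.
KE = p²/(2m) = 2.162 × 10⁻¹⁶ J.
V = KE/e = 2.162 × 10⁻¹⁶ / (1.602 × 10⁻¹⁹) = 1350 V.

V = 1350 V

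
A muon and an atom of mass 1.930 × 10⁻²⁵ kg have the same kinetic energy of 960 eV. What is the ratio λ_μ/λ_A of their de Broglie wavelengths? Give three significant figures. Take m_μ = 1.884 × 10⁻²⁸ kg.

λ_μ/λ_A = 32.0

At fixed KE, p = √(2mKE) so λ = h/p ∝ 1/√m.
λ_μ/λ_A = √(m_A/m_μ) = √(1.930 × 10⁻²⁵/1.884 × 10⁻²⁸) = √(1024) = 32.0.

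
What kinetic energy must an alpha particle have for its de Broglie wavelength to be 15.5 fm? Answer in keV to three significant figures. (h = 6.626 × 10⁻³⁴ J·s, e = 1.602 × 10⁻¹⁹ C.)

p = h/λ = 6.626 × 10⁻³⁴ / 1.550 × 10⁻¹⁴ = 4.275 × 10⁻²⁰ kg·m/s.
KE = p²/(2m) = (4.275 × 10⁻²⁰)² / (2 × 6.645 × 10⁻²⁷) = 1.375 × 10⁻¹³ J = 858 keV.

KE = 858 keV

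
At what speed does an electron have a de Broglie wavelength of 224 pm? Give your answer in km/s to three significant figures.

p = h/λ = 6.626 × 10⁻³⁴ / 2.240 × 10⁻¹⁰ = 2.958 × 10⁻²⁴ kg·m/s.
v = p/m = 2.958 × 10⁻²⁴ / 9.109 × 10⁻³¹ = 3.25 × 10⁶ m/s = 3250 km/s.

v = 3250 km/s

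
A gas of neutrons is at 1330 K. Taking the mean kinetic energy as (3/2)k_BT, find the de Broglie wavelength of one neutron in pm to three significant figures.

KE = (3/2)k_BT = 1.5 × 1.381 × 10⁻²³ × 1330 = 2.755 × 10⁻²⁰ J.
p = √(2mKE) = √(2 × 1.675 × 10⁻²⁷ × 2.755 × 10⁻²⁰) = 9.607 × 10⁻²⁴ kg·m/s.
λ = h/p = 6.90 × 10⁻¹¹ m = 69.0 pm.

λ = 69.0 pm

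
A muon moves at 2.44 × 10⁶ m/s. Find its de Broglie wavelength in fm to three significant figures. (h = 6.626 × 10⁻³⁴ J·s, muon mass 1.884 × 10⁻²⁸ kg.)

p = mv = 1.884 × 10⁻²⁸ × 2.44 × 10⁶ = 4.597 × 10⁻²² kg·m/s.
λ = h/p = 6.626 × 10⁻³⁴ / 4.597 × 10⁻²² = 1.44 × 10⁻¹² m = 1440 fm.

λ = 1440 fm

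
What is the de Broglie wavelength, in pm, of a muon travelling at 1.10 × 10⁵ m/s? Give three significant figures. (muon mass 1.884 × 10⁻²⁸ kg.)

p = mv = 1.884 × 10⁻²⁸ × 1.10 × 10⁵ = 2.072 × 10⁻²³ kg·m/s.
λ = h/p = 6.626 × 10⁻³⁴ / 2.072 × 10⁻²³ = 3.20 × 10⁻¹¹ m = 32.0 pm.

λ = 32.0 pm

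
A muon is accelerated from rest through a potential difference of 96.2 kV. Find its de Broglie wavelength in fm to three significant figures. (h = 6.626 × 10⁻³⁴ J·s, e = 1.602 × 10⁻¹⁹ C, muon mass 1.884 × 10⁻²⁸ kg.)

λ = 275 fm

KE = eV = 1.602 × 10⁻¹⁹ × 9.620 × 10⁴ = 1.541 × 10⁻¹⁴ J.
p = √(2mKE) = √(2 × 1.884 × 10⁻²⁸ × 1.541 × 10⁻¹⁴) = 2.410 × 10⁻²¹ kg·m/s.
λ = h/p = 6.626 × 10⁻³⁴ / 2.410 × 10⁻²¹ = 2.75 × 10⁻¹³ m = 275 fm.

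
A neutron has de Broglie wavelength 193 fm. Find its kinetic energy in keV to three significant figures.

KE = 22.0 keV

p = h/λ = 6.626 × 10⁻³⁴ / 1.930 × 10⁻¹³ = 3.433 × 10⁻²¹ kg·m/s.
KE = p²/(2m) = (3.433 × 10⁻²¹)² / (2 × 1.675 × 10⁻²⁷) = 3.518 × 10⁻¹⁵ J = 22.0 keV.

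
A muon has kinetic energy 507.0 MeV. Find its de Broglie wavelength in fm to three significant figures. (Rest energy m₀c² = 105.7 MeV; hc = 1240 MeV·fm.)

Total energy E = KE + m₀c² = 507.0 + 105.7 = 612.7 MeV.
(pc)² = E² − (m₀c²)² = (612.7)² − (105.7)² = 3.642 × 10⁵ MeV², so pc = 603.5 MeV.
λ = hc/(pc) = 1240 MeV·fm / 603.5 MeV = 2.05 fm.

λ = 2.05 fm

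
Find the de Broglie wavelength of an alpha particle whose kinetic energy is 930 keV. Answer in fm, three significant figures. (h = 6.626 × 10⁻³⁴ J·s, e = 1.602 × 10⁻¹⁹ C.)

λ = 14.9 fm

KE = 930 keV = 1.490 × 10⁻¹³ J.
p = √(2mKE) = √(2 × 6.645 × 10⁻²⁷ × 1.490 × 10⁻¹³) = 4.450 × 10⁻²⁰ kg·m/s.
λ = h/p = 6.626 × 10⁻³⁴ / 4.450 × 10⁻²⁰ = 1.49 × 10⁻¹⁴ m = 14.9 fm.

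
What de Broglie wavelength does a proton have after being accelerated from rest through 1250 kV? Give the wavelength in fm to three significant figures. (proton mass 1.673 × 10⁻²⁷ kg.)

KE = eV = 1.602 × 10⁻¹⁹ × 1.250 × 10⁶ = 2.003 × 10⁻¹³ J.
p = √(2mKE) = √(2 × 1.673 × 10⁻²⁷ × 2.003 × 10⁻¹³) = 2.589 × 10⁻²⁰ kg·m/s.
λ = h/p = 6.626 × 10⁻³⁴ / 2.589 × 10⁻²⁰ = 2.56 × 10⁻¹⁴ m = 25.6 fm.

λ = 25.6 fm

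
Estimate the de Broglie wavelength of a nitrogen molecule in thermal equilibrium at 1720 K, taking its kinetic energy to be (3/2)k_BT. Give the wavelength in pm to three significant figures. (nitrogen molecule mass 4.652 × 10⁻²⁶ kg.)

KE = (3/2)k_BT = 1.5 × 1.381 × 10⁻²³ × 1720 = 3.563 × 10⁻²⁰ J.
p = √(2mKE) = √(2 × 4.652 × 10⁻²⁶ × 3.563 × 10⁻²⁰) = 5.758 × 10⁻²³ kg·m/s.
λ = h/p = 1.15 × 10⁻¹¹ m = 11.5 pm.

λ = 11.5 pm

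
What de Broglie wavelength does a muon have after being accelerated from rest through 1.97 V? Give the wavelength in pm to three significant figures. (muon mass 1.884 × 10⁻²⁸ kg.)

λ = 60.8 pm

KE = eV = 1.602 × 10⁻¹⁹ × 1.970 = 3.156 × 10⁻¹⁹ J.
p = √(2mKE) = √(2 × 1.884 × 10⁻²⁸ × 3.156 × 10⁻¹⁹) = 1.090 × 10⁻²³ kg·m/s.
λ = h/p = 6.626 × 10⁻³⁴ / 1.090 × 10⁻²³ = 6.08 × 10⁻¹¹ m = 60.8 pm.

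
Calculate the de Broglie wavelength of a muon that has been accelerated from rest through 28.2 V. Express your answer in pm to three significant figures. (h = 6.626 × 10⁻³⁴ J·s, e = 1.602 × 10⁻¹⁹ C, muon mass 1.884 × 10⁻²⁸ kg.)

λ = 16.1 pm

KE = eV = 1.602 × 10⁻¹⁹ × 28.20 = 4.518 × 10⁻¹⁸ J.
p = √(2mKE) = √(2 × 1.884 × 10⁻²⁸ × 4.518 × 10⁻¹⁸) = 4.126 × 10⁻²³ kg·m/s.
λ = h/p = 6.626 × 10⁻³⁴ / 4.126 × 10⁻²³ = 1.61 × 10⁻¹¹ m = 16.1 pm.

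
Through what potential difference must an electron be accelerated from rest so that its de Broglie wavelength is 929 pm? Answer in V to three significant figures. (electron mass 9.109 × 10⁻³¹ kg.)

V = 1.74 V

p = h/λ = 6.626 × 10⁻³⁴ / 9.290 × 10⁻¹⁰ = 7.132 × 10⁻²⁵ kg·m/s.
KE = p²/(2m) = 2.792 × 10⁻¹⁹ J.
V = KE/e = 2.792 × 10⁻¹⁹ / (1.602 × 10⁻¹⁹) = 1.74 V.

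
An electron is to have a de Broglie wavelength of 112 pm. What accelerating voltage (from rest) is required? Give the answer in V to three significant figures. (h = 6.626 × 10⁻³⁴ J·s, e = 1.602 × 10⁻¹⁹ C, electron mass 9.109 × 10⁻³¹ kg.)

V = 120 V

p = h/λ = 6.626 × 10⁻³⁴ / 1.120 × 10⁻¹⁰ = 5.916 × 10⁻²⁴ kg·m/s.
KE = p²/(2m) = 1.921 × 10⁻¹⁷ J.
V = KE/e = 1.921 × 10⁻¹⁷ / (1.602 × 10⁻¹⁹) = 120 V.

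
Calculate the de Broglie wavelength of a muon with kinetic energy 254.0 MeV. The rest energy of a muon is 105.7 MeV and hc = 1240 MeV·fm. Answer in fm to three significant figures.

Total energy E = KE + m₀c² = 254.0 + 105.7 = 359.7 MeV.
(pc)² = E² − (m₀c²)² = (359.7)² − (105.7)² = 1.182 × 10⁵ MeV², so pc = 343.8 MeV.
λ = hc/(pc) = 1240 MeV·fm / 343.8 MeV = 3.61 fm.

λ = 3.61 fm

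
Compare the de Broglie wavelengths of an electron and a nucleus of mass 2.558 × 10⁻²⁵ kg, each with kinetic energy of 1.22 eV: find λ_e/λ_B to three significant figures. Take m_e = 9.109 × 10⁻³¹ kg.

λ_e/λ_B = 530

At fixed KE, p = √(2mKE) so λ = h/p ∝ 1/√m.
λ_e/λ_B = √(m_B/m_e) = √(2.558 × 10⁻²⁵/9.109 × 10⁻³¹) = √(2.808 × 10⁵) = 530.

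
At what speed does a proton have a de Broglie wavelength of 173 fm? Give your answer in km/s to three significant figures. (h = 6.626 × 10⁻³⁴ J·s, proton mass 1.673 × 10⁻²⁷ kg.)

v = 2290 km/s

p = h/λ = 6.626 × 10⁻³⁴ / 1.730 × 10⁻¹³ = 3.830 × 10⁻²¹ kg·m/s.
v = p/m = 3.830 × 10⁻²¹ / 1.673 × 10⁻²⁷ = 2.29 × 10⁶ m/s = 2290 km/s.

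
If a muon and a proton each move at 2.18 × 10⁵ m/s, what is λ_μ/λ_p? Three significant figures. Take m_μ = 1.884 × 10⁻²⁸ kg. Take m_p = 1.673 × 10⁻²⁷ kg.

At fixed v, p = mv so λ = h/(mv) ∝ 1/m.
λ_μ/λ_p = m_p/m_μ = 1.673 × 10⁻²⁷/1.884 × 10⁻²⁸ = 8.88.

λ_μ/λ_p = 8.88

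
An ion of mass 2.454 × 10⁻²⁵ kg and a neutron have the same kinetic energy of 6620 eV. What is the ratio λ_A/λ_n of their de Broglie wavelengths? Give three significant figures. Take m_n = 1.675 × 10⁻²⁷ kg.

λ_A/λ_n = 0.0826

At fixed KE, p = √(2mKE) so λ = h/p ∝ 1/√m.
λ_A/λ_n = √(m_n/m_A) = √(1.675 × 10⁻²⁷/2.454 × 10⁻²⁵) = √(6.826 × 10⁻³) = 0.0826.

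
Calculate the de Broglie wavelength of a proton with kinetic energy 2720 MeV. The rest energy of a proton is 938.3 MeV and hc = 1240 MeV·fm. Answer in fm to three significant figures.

λ = 0.351 fm

Total energy E = KE + m₀c² = 2720 + 938.3 = 3658.3 MeV.
(pc)² = E² − (m₀c²)² = (3658.3)² − (938.3)² = 1.250 × 10⁷ MeV², so pc = 3536 MeV.
λ = hc/(pc) = 1240 MeV·fm / 3536 MeV = 0.351 fm.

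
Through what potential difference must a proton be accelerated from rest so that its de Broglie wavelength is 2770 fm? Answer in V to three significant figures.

V = 107 V

p = h/λ = 6.626 × 10⁻³⁴ / 2.770 × 10⁻¹² = 2.392 × 10⁻²² kg·m/s.
KE = p²/(2m) = 1.710 × 10⁻¹⁷ J.
V = KE/e = 1.710 × 10⁻¹⁷ / (1.602 × 10⁻¹⁹) = 107 V.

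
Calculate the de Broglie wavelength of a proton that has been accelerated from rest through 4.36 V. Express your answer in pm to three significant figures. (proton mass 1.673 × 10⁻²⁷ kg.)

KE = eV = 1.602 × 10⁻¹⁹ × 4.360 = 6.985 × 10⁻¹⁹ J.
p = √(2mKE) = √(2 × 1.673 × 10⁻²⁷ × 6.985 × 10⁻¹⁹) = 4.834 × 10⁻²³ kg·m/s.
λ = h/p = 6.626 × 10⁻³⁴ / 4.834 × 10⁻²³ = 1.37 × 10⁻¹¹ m = 13.7 pm.

λ = 13.7 pm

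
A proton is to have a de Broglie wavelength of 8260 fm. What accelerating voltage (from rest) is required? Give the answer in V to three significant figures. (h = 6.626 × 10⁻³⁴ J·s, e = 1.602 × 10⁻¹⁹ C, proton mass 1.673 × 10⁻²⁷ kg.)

p = h/λ = 6.626 × 10⁻³⁴ / 8.260 × 10⁻¹² = 8.022 × 10⁻²³ kg·m/s.
KE = p²/(2m) = 1.923 × 10⁻¹⁸ J.
V = KE/e = 1.923 × 10⁻¹⁸ / (1.602 × 10⁻¹⁹) = 12.0 V.

V = 12.0 V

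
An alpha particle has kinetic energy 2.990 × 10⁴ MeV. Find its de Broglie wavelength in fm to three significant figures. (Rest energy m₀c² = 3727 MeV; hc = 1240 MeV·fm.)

λ = 0.0371 fm

Total energy E = KE + m₀c² = 2.990 × 10⁴ + 3727 = 33627 MeV.
(pc)² = E² − (m₀c²)² = (33627)² − (3727)² = 1.117 × 10⁹ MeV², so pc = 3.342 × 10⁴ MeV.
λ = hc/(pc) = 1240 MeV·fm / 3.342 × 10⁴ MeV = 0.0371 fm.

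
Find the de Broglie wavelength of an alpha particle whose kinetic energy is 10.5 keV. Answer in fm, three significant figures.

λ = 140 fm

KE = 10.5 keV = 1.682 × 10⁻¹⁵ J.
p = √(2mKE) = √(2 × 6.645 × 10⁻²⁷ × 1.682 × 10⁻¹⁵) = 4.728 × 10⁻²¹ kg·m/s.
λ = h/p = 6.626 × 10⁻³⁴ / 4.728 × 10⁻²¹ = 1.40 × 10⁻¹³ m = 140 fm.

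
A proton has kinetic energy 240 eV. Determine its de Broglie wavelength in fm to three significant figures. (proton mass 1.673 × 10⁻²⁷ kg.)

λ = 1850 fm

KE = 240 eV = 3.845 × 10⁻¹⁷ J.
p = √(2mKE) = √(2 × 1.673 × 10⁻²⁷ × 3.845 × 10⁻¹⁷) = 3.587 × 10⁻²² kg·m/s.
λ = h/p = 6.626 × 10⁻³⁴ / 3.587 × 10⁻²² = 1.85 × 10⁻¹² m = 1850 fm.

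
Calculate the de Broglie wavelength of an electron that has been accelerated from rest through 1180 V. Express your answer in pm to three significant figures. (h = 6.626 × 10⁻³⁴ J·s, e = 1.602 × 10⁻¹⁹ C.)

λ = 35.7 pm

KE = eV = 1.602 × 10⁻¹⁹ × 1180 = 1.890 × 10⁻¹⁶ J.
p = √(2mKE) = √(2 × 9.109 × 10⁻³¹ × 1.890 × 10⁻¹⁶) = 1.856 × 10⁻²³ kg·m/s.
λ = h/p = 6.626 × 10⁻³⁴ / 1.856 × 10⁻²³ = 3.57 × 10⁻¹¹ m = 35.7 pm.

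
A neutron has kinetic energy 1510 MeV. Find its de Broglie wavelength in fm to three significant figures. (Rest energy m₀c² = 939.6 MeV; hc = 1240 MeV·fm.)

λ = 0.548 fm

Total energy E = KE + m₀c² = 1510 + 939.6 = 2449.6 MeV.
(pc)² = E² − (m₀c²)² = (2449.6)² − (939.6)² = 5.118 × 10⁶ MeV², so pc = 2262 MeV.
λ = hc/(pc) = 1240 MeV·fm / 2262 MeV = 0.548 fm.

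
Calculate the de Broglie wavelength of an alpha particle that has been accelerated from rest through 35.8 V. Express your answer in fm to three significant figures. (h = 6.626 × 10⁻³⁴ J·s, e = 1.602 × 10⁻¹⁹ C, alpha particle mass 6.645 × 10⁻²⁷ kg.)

λ = 1700 fm

KE = 2eV = 2 × 1.602 × 10⁻¹⁹ × 35.80 = 1.147 × 10⁻¹⁷ J.
p = √(2mKE) = √(2 × 6.645 × 10⁻²⁷ × 1.147 × 10⁻¹⁷) = 3.904 × 10⁻²² kg·m/s.
λ = h/p = 6.626 × 10⁻³⁴ / 3.904 × 10⁻²² = 1.70 × 10⁻¹² m = 1700 fm.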